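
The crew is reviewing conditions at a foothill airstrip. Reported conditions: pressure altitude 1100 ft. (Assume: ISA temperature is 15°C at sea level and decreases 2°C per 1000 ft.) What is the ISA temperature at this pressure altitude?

12.8°C

ISA temperature = 15 − 2 × (1100/1000) = 15 − 2.2 = 12.8°C.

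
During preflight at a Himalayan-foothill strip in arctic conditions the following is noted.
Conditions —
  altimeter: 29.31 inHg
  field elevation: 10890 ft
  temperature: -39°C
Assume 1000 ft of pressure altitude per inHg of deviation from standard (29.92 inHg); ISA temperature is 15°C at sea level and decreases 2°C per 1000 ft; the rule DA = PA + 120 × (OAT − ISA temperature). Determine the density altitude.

7780 ft

Pressure altitude = 10890 + (29.92 − 29.31) × 1000 = 10890 + (+610) = 11500 ft.
ISA temperature at 11500 ft = 15 − 2 × (11500/1000) = -8°C.
ISA deviation = -39 − (-8) = -31°C.
Density altitude = 11500 + 120 × (-31) = 7780 ft.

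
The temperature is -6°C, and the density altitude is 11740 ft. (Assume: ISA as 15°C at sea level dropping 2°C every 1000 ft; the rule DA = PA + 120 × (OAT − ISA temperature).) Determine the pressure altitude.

DA = PA + 120 × (OAT − (15 − 2·PA/1000)) = PA + 120·OAT − 1800 + 0.24·PA = 1.24·PA + 120·OAT − 1800.
So 1.24·PA = 11740 − 120 × (-6) + 1800 = 14260.
PA = 14260 / 1.24 = 11500 ft.

11500 ft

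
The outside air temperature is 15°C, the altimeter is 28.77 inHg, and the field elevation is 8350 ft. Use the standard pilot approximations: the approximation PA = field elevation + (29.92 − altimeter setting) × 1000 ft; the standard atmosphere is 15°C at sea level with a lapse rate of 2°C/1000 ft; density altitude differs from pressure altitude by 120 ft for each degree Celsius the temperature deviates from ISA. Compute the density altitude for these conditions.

Pressure altitude = 8350 + (29.92 − 28.77) × 1000 = 8350 + (+1150) = 9500 ft.
ISA temperature at 9500 ft = 15 − 2 × (9500/1000) = -4°C.
ISA deviation = 15 − (-4) = +19°C.
Density altitude = 9500 + 120 × (19) = 11780 ft.

11780 ft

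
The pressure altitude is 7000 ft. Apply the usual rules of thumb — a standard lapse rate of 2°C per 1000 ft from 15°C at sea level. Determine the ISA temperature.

ISA temperature = 15 − 2 × (7000/1000) = 15 − 14 = 1°C.

1°C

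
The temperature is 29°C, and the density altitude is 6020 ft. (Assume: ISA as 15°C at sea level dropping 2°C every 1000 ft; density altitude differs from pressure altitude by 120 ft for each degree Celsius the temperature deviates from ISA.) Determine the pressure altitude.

DA = PA + 120 × (OAT − (15 − 2·PA/1000)) = PA + 120·OAT − 1800 + 0.24·PA = 1.24·PA + 120·OAT − 1800.
So 1.24·PA = 6020 − 120 × 29 + 1800 = 4340.
PA = 4340 / 1.24 = 3500 ft.

3500 ft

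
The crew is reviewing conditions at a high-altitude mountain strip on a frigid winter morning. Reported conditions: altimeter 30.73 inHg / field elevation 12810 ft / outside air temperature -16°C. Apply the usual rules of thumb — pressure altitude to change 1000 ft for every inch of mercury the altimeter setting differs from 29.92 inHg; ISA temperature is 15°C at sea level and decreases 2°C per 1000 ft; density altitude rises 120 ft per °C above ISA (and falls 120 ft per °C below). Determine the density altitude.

11160 ft

Pressure altitude = 12810 + (29.92 − 30.73) × 1000 = 12810 + (-810) = 12000 ft.
ISA temperature at 12000 ft = 15 − 2 × (12000/1000) = -9°C.
ISA deviation = -16 − (-9) = -7°C.
Density altitude = 12000 + 120 × (-7) = 11160 ft.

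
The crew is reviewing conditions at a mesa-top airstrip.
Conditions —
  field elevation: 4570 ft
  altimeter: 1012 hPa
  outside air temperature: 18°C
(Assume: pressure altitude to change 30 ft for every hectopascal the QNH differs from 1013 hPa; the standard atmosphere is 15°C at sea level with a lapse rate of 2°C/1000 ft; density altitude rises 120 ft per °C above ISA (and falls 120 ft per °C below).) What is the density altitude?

Pressure altitude = 4570 + (1013 − 1012) × 30 = 4570 + (+30) = 4600 ft.
ISA temperature at 4600 ft = 15 − 2 × (4600/1000) = 5.8°C.
ISA deviation = 18 − 5.8 = +12.2°C.
Density altitude = 4600 + 120 × (12.2) = 6064 ft.

6064 ft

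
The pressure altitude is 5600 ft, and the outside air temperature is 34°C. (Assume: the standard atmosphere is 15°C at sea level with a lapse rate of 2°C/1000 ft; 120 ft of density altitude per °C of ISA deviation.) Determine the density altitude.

9224 ft

ISA temperature at 5600 ft = 15 − 2 × (5600/1000) = 3.8°C.
ISA deviation = 34 − 3.8 = +30.2°C.
Density altitude = 5600 + 120 × (30.2) = 5600 + (+3624) = 9224 ft.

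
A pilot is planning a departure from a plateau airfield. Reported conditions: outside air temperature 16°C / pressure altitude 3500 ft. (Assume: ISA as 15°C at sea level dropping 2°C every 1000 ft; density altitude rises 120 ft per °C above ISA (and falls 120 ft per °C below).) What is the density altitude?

ISA temperature at 3500 ft = 15 − 2 × (3500/1000) = 8°C.
ISA deviation = 16 − 8 = +8°C.
Density altitude = 3500 + 120 × (8) = 3500 + (+960) = 4460 ft.

4460 ft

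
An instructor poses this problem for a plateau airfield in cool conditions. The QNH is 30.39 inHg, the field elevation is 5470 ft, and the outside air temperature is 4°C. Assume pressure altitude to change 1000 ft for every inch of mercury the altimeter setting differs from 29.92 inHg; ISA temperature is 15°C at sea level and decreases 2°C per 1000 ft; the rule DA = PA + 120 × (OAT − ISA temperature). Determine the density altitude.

4880 ft

Pressure altitude = 5470 + (29.92 − 30.39) × 1000 = 5470 + (-470) = 5000 ft.
ISA temperature at 5000 ft = 15 − 2 × (5000/1000) = 5°C.
ISA deviation = 4 − 5 = -1°C.
Density altitude = 5000 + 120 × (-1) = 4880 ft.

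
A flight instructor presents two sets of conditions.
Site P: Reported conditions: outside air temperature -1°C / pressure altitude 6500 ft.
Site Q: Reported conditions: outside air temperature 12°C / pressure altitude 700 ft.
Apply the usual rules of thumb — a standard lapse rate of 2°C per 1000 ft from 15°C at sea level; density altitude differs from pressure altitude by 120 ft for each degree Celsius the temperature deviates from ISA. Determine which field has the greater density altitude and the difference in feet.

Site P: ISA temp = 2°C, deviation -3°C, DA = 6500 + 120 × (-3) = 6140 ft.
Site Q: ISA temp = 13.6°C, deviation -1.6°C, DA = 700 + 120 × (-1.6) = 508 ft.
Site P is higher by 6140 − 508 = 5632 ft.

Site P by 5632 ft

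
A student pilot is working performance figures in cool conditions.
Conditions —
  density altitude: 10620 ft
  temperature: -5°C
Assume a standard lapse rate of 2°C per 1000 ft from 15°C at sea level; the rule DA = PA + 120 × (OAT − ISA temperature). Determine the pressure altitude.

10500 ft

DA = PA + 120 × (OAT − (15 − 2·PA/1000)) = PA + 120·OAT − 1800 + 0.24·PA = 1.24·PA + 120·OAT − 1800.
So 1.24·PA = 10620 − 120 × (-5) + 1800 = 13020.
PA = 13020 / 1.24 = 10500 ft.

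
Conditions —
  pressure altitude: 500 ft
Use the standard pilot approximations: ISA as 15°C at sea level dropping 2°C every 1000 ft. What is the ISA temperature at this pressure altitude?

14°C

ISA temperature = 15 − 2 × (500/1000) = 15 − 1 = 14°C.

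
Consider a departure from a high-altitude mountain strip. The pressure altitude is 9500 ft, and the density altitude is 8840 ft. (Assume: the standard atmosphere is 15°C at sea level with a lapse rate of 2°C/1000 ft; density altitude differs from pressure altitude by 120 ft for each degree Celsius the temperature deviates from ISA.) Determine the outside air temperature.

Density altitude − pressure altitude = 8840 − 9500 = -660 ft.
At 120 ft/°C that is an ISA deviation of -660/120 = -5.5°C.
ISA temperature at 9500 ft = 15 − 2 × (9500/1000) = -4°C.
OAT = ISA + deviation = -4 + (-5.5) = -9.5°C.

-9.5°C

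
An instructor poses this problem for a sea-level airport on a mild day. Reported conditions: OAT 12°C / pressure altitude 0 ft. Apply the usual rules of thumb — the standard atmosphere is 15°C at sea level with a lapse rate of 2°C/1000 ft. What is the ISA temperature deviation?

ISA-3°C

ISA temperature at 0 ft = 15 − 2 × (0/1000) = 15°C.
Deviation = OAT − ISA = 12 − 15 = -3°C.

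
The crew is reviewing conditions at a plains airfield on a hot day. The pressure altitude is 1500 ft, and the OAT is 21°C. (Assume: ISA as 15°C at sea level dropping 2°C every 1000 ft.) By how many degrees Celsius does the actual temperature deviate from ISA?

ISA+9°C

ISA temperature at 1500 ft = 15 − 2 × (1500/1000) = 12°C.
Deviation = OAT − ISA = 21 − 12 = +9°C.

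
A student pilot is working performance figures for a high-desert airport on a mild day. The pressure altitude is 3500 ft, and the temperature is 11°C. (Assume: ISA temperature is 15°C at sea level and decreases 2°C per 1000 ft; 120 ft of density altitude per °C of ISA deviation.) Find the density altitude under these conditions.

ISA temperature at 3500 ft = 15 − 2 × (3500/1000) = 8°C.
ISA deviation = 11 − 8 = +3°C.
Density altitude = 3500 + 120 × (3) = 3500 + (+360) = 3860 ft.

3860 ft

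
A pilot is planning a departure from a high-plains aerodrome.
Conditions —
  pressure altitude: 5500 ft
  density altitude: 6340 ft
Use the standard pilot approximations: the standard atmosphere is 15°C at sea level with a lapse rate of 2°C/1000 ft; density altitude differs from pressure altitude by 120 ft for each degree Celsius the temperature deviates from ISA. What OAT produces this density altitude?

Density altitude − pressure altitude = 6340 − 5500 = +840 ft.
At 120 ft/°C that is an ISA deviation of 840/120 = +7°C.
ISA temperature at 5500 ft = 15 − 2 × (5500/1000) = 4°C.
OAT = ISA + deviation = 4 + (+7) = 11°C.

11°C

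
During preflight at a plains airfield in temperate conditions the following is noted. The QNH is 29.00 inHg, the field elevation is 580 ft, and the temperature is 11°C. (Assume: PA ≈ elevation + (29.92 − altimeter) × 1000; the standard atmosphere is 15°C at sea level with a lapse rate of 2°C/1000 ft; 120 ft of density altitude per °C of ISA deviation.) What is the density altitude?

1380 ft

Pressure altitude = 580 + (29.92 − 29.00) × 1000 = 580 + (+920) = 1500 ft.
ISA temperature at 1500 ft = 15 − 2 × (1500/1000) = 12°C.
ISA deviation = 11 − 12 = -1°C.
Density altitude = 1500 + 120 × (-1) = 1380 ft.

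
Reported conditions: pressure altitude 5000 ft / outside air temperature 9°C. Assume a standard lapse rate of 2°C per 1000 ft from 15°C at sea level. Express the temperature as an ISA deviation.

ISA+4°C

ISA temperature at 5000 ft = 15 − 2 × (5000/1000) = 5°C.
Deviation = OAT − ISA = 9 − 5 = +4°C.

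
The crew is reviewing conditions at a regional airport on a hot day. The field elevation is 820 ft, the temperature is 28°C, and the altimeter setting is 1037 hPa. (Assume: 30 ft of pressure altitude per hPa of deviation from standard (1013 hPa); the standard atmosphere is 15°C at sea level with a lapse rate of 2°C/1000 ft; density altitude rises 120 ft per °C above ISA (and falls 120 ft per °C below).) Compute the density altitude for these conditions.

1684 ft

Pressure altitude = 820 + (1013 − 1037) × 30 = 820 + (-720) = 100 ft.
ISA temperature at 100 ft = 15 − 2 × (100/1000) = 14.8°C.
ISA deviation = 28 − 14.8 = +13.2°C.
Density altitude = 100 + 120 × (13.2) = 1684 ft.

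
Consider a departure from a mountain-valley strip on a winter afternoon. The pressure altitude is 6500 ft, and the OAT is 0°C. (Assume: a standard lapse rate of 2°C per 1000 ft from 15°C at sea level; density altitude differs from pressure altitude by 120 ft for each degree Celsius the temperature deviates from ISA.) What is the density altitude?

6260 ft

ISA temperature at 6500 ft = 15 − 2 × (6500/1000) = 2°C.
ISA deviation = 0 − 2 = -2°C.
Density altitude = 6500 + 120 × (-2) = 6500 + (-240) = 6260 ft.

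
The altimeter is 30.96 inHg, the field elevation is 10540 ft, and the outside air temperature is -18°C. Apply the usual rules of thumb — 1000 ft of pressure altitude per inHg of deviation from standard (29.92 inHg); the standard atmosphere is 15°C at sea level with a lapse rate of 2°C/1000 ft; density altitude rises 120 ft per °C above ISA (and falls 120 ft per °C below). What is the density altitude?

7820 ft

Pressure altitude = 10540 + (29.92 − 30.96) × 1000 = 10540 + (-1040) = 9500 ft.
ISA temperature at 9500 ft = 15 − 2 × (9500/1000) = -4°C.
ISA deviation = -18 − (-4) = -14°C.
Density altitude = 9500 + 120 × (-14) = 7820 ft.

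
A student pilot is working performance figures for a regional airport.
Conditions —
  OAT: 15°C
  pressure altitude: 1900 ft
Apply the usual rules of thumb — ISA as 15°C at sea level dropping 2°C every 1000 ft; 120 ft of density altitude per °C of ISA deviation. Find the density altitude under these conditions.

2356 ft

ISA temperature at 1900 ft = 15 − 2 × (1900/1000) = 11.2°C.
ISA deviation = 15 − 11.2 = +3.8°C.
Density altitude = 1900 + 120 × (3.8) = 1900 + (+456) = 2356 ft.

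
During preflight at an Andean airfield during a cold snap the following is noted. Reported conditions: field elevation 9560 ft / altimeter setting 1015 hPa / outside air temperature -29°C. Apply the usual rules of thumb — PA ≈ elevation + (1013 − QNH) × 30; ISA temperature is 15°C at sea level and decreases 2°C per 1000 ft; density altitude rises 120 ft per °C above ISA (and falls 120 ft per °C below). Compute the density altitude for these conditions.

Pressure altitude = 9560 + (1013 − 1015) × 30 = 9560 + (-60) = 9500 ft.
ISA temperature at 9500 ft = 15 − 2 × (9500/1000) = -4°C.
ISA deviation = -29 − (-4) = -25°C.
Density altitude = 9500 + 120 × (-25) = 6500 ft.

6500 ft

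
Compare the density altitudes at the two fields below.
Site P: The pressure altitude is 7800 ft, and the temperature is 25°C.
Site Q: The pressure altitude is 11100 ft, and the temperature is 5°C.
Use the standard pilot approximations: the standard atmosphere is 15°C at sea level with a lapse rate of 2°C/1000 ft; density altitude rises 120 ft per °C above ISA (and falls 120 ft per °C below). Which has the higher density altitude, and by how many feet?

Site Q by 1692 ft

Site P: ISA temp = -0.6°C, deviation +25.6°C, DA = 7800 + 120 × 25.6 = 10872 ft.
Site Q: ISA temp = -7.2°C, deviation +12.2°C, DA = 11100 + 120 × 12.2 = 12564 ft.
Site Q is higher by 12564 − 10872 = 1692 ft.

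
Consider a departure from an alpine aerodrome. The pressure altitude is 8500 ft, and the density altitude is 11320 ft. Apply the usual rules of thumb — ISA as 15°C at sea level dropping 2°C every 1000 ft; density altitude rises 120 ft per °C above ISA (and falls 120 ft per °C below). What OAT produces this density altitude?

Density altitude − pressure altitude = 11320 − 8500 = +2820 ft.
At 120 ft/°C that is an ISA deviation of 2820/120 = +23.5°C.
ISA temperature at 8500 ft = 15 − 2 × (8500/1000) = -2°C.
OAT = ISA + deviation = -2 + (+23.5) = 21.5°C.

21.5°C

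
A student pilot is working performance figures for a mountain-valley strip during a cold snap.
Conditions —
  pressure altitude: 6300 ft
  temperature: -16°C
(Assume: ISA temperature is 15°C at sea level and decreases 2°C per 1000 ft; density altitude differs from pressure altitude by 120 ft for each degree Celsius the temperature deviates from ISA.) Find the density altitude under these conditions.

4092 ft

ISA temperature at 6300 ft = 15 − 2 × (6300/1000) = 2.4°C.
ISA deviation = -16 − 2.4 = -18.4°C.
Density altitude = 6300 + 120 × (-18.4) = 6300 + (-2208) = 4092 ft.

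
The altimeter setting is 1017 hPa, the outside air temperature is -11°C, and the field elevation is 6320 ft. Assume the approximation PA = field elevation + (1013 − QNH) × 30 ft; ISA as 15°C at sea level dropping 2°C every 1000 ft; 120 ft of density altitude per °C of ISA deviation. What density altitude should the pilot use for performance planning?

Pressure altitude = 6320 + (1013 − 1017) × 30 = 6320 + (-120) = 6200 ft.
ISA temperature at 6200 ft = 15 − 2 × (6200/1000) = 2.6°C.
ISA deviation = -11 − 2.6 = -13.6°C.
Density altitude = 6200 + 120 × (-13.6) = 4568 ft.

4568 ft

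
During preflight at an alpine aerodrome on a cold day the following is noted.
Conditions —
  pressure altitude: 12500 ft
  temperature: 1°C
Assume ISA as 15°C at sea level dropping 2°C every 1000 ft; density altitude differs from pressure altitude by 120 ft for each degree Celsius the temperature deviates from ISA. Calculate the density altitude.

13820 ft

ISA temperature at 12500 ft = 15 − 2 × (12500/1000) = -10°C.
ISA deviation = 1 − (-10) = +11°C.
Density altitude = 12500 + 120 × (11) = 12500 + (+1320) = 13820 ft.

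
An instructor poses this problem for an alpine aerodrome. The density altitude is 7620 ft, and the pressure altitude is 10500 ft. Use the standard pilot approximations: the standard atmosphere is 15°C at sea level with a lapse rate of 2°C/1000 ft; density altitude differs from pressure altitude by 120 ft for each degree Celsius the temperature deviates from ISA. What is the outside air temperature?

Density altitude − pressure altitude = 7620 − 10500 = -2880 ft.
At 120 ft/°C that is an ISA deviation of -2880/120 = -24°C.
ISA temperature at 10500 ft = 15 − 2 × (10500/1000) = -6°C.
OAT = ISA + deviation = -6 + (-24) = -30°C.

-30°C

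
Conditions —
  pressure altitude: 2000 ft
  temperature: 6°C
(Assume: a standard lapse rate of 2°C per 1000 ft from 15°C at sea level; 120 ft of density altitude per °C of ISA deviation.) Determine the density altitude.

ISA temperature at 2000 ft = 15 − 2 × (2000/1000) = 11°C.
ISA deviation = 6 − 11 = -5°C.
Density altitude = 2000 + 120 × (-5) = 2000 + (-600) = 1400 ft.

1400 ft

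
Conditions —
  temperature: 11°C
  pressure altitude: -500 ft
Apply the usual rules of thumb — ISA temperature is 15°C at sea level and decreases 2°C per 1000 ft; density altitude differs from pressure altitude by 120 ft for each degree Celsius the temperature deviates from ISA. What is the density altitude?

-1100 ft

ISA temperature at -500 ft = 15 − 2 × (-500/1000) = 16°C.
ISA deviation = 11 − 16 = -5°C.
Density altitude = -500 + 120 × (-5) = -500 + (-600) = -1100 ft.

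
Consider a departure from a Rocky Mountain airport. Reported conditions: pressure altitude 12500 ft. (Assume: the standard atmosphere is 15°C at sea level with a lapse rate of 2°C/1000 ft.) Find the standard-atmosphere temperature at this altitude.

ISA temperature = 15 − 2 × (12500/1000) = 15 − 25 = -10°C.

-10°C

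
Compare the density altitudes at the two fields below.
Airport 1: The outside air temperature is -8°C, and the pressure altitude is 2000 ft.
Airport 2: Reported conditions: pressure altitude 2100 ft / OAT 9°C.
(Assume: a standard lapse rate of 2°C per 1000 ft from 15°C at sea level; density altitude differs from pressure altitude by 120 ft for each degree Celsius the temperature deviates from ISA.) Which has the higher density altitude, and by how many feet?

Airport 1: ISA temp = 11°C, deviation -19°C, DA = 2000 + 120 × (-19) = -280 ft.
Airport 2: ISA temp = 10.8°C, deviation -1.8°C, DA = 2100 + 120 × (-1.8) = 1884 ft.
Airport 2 is higher by 1884 − (-280) = 2164 ft.

Airport 2 by 2164 ft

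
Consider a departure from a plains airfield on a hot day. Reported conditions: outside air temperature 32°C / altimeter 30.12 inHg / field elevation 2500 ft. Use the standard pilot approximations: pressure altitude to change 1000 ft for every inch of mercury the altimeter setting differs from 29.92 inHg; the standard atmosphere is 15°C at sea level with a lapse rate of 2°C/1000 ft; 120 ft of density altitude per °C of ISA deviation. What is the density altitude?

Pressure altitude = 2500 + (29.92 − 30.12) × 1000 = 2500 + (-200) = 2300 ft.
ISA temperature at 2300 ft = 15 − 2 × (2300/1000) = 10.4°C.
ISA deviation = 32 − 10.4 = +21.6°C.
Density altitude = 2300 + 120 × (21.6) = 4892 ft.

4892 ft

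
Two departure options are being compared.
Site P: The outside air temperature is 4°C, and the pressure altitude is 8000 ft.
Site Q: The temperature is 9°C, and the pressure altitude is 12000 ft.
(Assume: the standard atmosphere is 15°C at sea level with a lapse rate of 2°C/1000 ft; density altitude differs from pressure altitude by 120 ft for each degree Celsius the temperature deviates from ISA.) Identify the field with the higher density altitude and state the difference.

Site P: ISA temp = -1°C, deviation +5°C, DA = 8000 + 120 × 5 = 8600 ft.
Site Q: ISA temp = -9°C, deviation +18°C, DA = 12000 + 120 × 18 = 14160 ft.
Site Q is higher by 14160 − 8600 = 5560 ft.

Site Q by 5560 ft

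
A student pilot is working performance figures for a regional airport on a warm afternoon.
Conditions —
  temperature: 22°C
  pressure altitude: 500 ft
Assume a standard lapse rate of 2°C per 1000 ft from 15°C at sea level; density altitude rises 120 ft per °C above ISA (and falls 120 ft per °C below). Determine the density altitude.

1460 ft

ISA temperature at 500 ft = 15 − 2 × (500/1000) = 14°C.
ISA deviation = 22 − 14 = +8°C.
Density altitude = 500 + 120 × (8) = 500 + (+960) = 1460 ft.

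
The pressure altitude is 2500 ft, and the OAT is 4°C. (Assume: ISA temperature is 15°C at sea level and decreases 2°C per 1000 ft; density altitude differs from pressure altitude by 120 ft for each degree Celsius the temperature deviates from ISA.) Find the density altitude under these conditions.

1780 ft

ISA temperature at 2500 ft = 15 − 2 × (2500/1000) = 10°C.
ISA deviation = 4 − 10 = -6°C.
Density altitude = 2500 + 120 × (-6) = 2500 + (-720) = 1780 ft.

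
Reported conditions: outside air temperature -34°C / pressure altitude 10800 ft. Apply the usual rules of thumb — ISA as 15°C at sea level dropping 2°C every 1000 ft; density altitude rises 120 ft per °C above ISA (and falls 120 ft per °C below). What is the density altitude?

7512 ft

ISA temperature at 10800 ft = 15 − 2 × (10800/1000) = -6.6°C.
ISA deviation = -34 − (-6.6) = -27.4°C.
Density altitude = 10800 + 120 × (-27.4) = 10800 + (-3288) = 7512 ft.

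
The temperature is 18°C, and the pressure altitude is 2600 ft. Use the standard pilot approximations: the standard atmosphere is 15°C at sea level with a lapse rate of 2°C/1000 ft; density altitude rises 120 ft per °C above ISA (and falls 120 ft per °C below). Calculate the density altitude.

3584 ft

ISA temperature at 2600 ft = 15 − 2 × (2600/1000) = 9.8°C.
ISA deviation = 18 − 9.8 = +8.2°C.
Density altitude = 2600 + 120 × (8.2) = 2600 + (+984) = 3584 ft.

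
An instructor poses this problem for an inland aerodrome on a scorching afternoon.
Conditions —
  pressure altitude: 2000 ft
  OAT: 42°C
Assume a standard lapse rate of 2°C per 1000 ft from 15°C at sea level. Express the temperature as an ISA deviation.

ISA+31°C

ISA temperature at 2000 ft = 15 − 2 × (2000/1000) = 11°C.
Deviation = OAT − ISA = 42 − 11 = +31°C.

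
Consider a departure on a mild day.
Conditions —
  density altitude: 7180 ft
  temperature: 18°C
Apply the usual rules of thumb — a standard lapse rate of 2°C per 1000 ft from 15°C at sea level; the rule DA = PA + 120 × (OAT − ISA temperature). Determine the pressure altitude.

DA = PA + 120 × (OAT − (15 − 2·PA/1000)) = PA + 120·OAT − 1800 + 0.24·PA = 1.24·PA + 120·OAT − 1800.
So 1.24·PA = 7180 − 120 × 18 + 1800 = 6820.
PA = 6820 / 1.24 = 5500 ft.

5500 ft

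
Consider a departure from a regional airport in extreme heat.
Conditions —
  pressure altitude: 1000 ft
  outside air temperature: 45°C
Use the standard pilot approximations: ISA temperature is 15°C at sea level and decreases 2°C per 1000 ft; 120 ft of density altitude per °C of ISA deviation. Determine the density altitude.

ISA temperature at 1000 ft = 15 − 2 × (1000/1000) = 13°C.
ISA deviation = 45 − 13 = +32°C.
Density altitude = 1000 + 120 × (32) = 1000 + (+3840) = 4840 ft.

4840 ft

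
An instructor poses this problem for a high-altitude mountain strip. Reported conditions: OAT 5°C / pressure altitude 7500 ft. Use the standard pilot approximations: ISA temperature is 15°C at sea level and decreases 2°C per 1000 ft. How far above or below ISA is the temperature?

ISA+5°C

ISA temperature at 7500 ft = 15 − 2 × (7500/1000) = 0°C.
Deviation = OAT − ISA = 5 − 0 = +5°C.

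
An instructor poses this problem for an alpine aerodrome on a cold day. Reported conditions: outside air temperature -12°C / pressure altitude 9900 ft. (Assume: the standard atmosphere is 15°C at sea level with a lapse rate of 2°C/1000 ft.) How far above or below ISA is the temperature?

ISA temperature at 9900 ft = 15 − 2 × (9900/1000) = -4.8°C.
Deviation = OAT − ISA = -12 − (-4.8) = -7.2°C.

ISA-7.2°C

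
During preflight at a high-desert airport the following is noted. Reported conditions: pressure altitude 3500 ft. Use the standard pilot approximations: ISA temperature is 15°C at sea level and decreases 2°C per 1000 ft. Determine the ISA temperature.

ISA temperature = 15 − 2 × (3500/1000) = 15 − 7 = 8°C.

8°C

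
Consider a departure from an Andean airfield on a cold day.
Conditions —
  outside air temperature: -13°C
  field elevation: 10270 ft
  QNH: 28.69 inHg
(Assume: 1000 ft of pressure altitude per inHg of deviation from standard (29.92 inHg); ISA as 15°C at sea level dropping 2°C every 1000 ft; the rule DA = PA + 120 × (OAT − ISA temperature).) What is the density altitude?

10900 ft

Pressure altitude = 10270 + (29.92 − 28.69) × 1000 = 10270 + (+1230) = 11500 ft.
ISA temperature at 11500 ft = 15 − 2 × (11500/1000) = -8°C.
ISA deviation = -13 − (-8) = -5°C.
Density altitude = 11500 + 120 × (-5) = 10900 ft.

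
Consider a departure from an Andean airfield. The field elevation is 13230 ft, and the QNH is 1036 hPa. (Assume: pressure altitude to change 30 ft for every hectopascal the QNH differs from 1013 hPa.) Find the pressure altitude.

Pressure correction = (1013 − 1036) × 30 = -690 ft.
Pressure altitude = 13230 + (-690) = 12540 ft.

12540 ft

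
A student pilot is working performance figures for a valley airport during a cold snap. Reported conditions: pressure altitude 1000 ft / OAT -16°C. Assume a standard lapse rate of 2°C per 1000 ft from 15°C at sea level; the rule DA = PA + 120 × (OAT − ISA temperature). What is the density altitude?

ISA temperature at 1000 ft = 15 − 2 × (1000/1000) = 13°C.
ISA deviation = -16 − 13 = -29°C.
Density altitude = 1000 + 120 × (-29) = 1000 + (-3480) = -2480 ft.

-2480 ft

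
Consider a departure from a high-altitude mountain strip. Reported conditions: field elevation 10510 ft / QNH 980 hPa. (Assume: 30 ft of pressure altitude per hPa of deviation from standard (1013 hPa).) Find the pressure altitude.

11500 ft

Pressure correction = (1013 − 980) × 30 = +990 ft.
Pressure altitude = 10510 + (+990) = 11500 ft.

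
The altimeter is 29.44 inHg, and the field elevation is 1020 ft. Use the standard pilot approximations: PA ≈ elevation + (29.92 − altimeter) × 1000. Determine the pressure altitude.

Pressure correction = (29.92 − 29.44) × 1000 = +480 ft.
Pressure altitude = 1020 + (+480) = 1500 ft.

1500 ft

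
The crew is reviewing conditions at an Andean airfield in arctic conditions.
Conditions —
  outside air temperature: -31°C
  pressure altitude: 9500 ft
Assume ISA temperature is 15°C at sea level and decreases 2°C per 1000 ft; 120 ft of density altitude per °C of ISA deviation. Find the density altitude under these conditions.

ISA temperature at 9500 ft = 15 − 2 × (9500/1000) = -4°C.
ISA deviation = -31 − (-4) = -27°C.
Density altitude = 9500 + 120 × (-27) = 9500 + (-3240) = 6260 ft.

6260 ft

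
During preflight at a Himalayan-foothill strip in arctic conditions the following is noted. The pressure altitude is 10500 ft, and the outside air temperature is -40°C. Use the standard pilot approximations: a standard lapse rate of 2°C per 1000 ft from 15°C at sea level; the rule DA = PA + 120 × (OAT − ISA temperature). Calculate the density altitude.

ISA temperature at 10500 ft = 15 − 2 × (10500/1000) = -6°C.
ISA deviation = -40 − (-6) = -34°C.
Density altitude = 10500 + 120 × (-34) = 10500 + (-4080) = 6420 ft.

6420 ft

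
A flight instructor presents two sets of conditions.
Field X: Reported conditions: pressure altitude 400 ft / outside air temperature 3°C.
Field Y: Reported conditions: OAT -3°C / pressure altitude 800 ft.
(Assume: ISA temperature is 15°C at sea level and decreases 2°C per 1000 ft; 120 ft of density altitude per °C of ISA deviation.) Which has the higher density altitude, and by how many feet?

Field X: ISA temp = 14.2°C, deviation -11.2°C, DA = 400 + 120 × (-11.2) = -944 ft.
Field Y: ISA temp = 13.4°C, deviation -16.4°C, DA = 800 + 120 × (-16.4) = -1168 ft.
Field X is higher by -944 − (-1168) = 224 ft.

Field X by 224 ft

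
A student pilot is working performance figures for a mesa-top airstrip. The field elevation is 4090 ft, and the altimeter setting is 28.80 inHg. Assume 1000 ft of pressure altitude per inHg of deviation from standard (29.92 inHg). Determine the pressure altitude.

Pressure correction = (29.92 − 28.80) × 1000 = +1120 ft.
Pressure altitude = 4090 + (+1120) = 5210 ft.

5210 ft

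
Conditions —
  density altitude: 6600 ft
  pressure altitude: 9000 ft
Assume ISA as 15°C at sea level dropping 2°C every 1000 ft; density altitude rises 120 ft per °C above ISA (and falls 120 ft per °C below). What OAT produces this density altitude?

Density altitude − pressure altitude = 6600 − 9000 = -2400 ft.
At 120 ft/°C that is an ISA deviation of -2400/120 = -20°C.
ISA temperature at 9000 ft = 15 − 2 × (9000/1000) = -3°C.
OAT = ISA + deviation = -3 + (-20) = -23°C.

-23°C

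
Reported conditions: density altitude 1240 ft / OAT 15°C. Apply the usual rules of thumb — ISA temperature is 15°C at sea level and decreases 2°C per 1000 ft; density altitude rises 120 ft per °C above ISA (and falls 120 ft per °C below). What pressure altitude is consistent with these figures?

1000 ft

DA = PA + 120 × (OAT − (15 − 2·PA/1000)) = PA + 120·OAT − 1800 + 0.24·PA = 1.24·PA + 120·OAT − 1800.
So 1.24·PA = 1240 − 120 × 15 + 1800 = 1240.
PA = 1240 / 1.24 = 1000 ft.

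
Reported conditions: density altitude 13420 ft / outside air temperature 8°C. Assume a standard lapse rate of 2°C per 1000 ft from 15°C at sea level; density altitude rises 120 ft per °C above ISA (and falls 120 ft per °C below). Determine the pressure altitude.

DA = PA + 120 × (OAT − (15 − 2·PA/1000)) = PA + 120·OAT − 1800 + 0.24·PA = 1.24·PA + 120·OAT − 1800.
So 1.24·PA = 13420 − 120 × 8 + 1800 = 14260.
PA = 14260 / 1.24 = 11500 ft.

11500 ft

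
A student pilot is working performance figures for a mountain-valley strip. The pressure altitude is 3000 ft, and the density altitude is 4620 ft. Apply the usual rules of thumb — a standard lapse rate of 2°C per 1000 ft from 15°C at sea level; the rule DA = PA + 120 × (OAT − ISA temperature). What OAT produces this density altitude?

Density altitude − pressure altitude = 4620 − 3000 = +1620 ft.
At 120 ft/°C that is an ISA deviation of 1620/120 = +13.5°C.
ISA temperature at 3000 ft = 15 − 2 × (3000/1000) = 9°C.
OAT = ISA + deviation = 9 + (+13.5) = 22.5°C.

22.5°C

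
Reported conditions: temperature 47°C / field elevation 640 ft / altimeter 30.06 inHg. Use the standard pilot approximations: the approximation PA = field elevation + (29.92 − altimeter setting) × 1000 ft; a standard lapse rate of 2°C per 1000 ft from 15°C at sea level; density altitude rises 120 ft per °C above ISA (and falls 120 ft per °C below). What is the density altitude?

4460 ft

Pressure altitude = 640 + (29.92 − 30.06) × 1000 = 640 + (-140) = 500 ft.
ISA temperature at 500 ft = 15 − 2 × (500/1000) = 14°C.
ISA deviation = 47 − 14 = +33°C.
Density altitude = 500 + 120 × (33) = 4460 ft.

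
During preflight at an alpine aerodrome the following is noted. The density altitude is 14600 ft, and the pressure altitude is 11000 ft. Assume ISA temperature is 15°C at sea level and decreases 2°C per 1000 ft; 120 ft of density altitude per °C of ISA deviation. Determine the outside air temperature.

23°C

Density altitude − pressure altitude = 14600 − 11000 = +3600 ft.
At 120 ft/°C that is an ISA deviation of 3600/120 = +30°C.
ISA temperature at 11000 ft = 15 − 2 × (11000/1000) = -7°C.
OAT = ISA + deviation = -7 + (+30) = 23°C.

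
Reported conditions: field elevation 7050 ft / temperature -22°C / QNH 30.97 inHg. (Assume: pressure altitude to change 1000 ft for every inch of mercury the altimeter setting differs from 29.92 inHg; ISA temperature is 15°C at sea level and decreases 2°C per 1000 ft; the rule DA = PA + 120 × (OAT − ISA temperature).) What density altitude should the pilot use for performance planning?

Pressure altitude = 7050 + (29.92 − 30.97) × 1000 = 7050 + (-1050) = 6000 ft.
ISA temperature at 6000 ft = 15 − 2 × (6000/1000) = 3°C.
ISA deviation = -22 − 3 = -25°C.
Density altitude = 6000 + 120 × (-25) = 3000 ft.

3000 ft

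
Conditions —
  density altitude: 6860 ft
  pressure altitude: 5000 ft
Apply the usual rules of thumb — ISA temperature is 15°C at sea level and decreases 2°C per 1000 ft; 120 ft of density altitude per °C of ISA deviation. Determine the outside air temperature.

20.5°C

Density altitude − pressure altitude = 6860 − 5000 = +1860 ft.
At 120 ft/°C that is an ISA deviation of 1860/120 = +15.5°C.
ISA temperature at 5000 ft = 15 − 2 × (5000/1000) = 5°C.
OAT = ISA + deviation = 5 + (+15.5) = 20.5°C.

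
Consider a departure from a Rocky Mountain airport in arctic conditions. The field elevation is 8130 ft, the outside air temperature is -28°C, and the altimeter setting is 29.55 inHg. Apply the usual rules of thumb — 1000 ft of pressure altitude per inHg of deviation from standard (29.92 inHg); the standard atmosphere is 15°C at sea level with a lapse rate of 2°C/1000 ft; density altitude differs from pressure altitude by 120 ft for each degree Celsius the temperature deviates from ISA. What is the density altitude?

Pressure altitude = 8130 + (29.92 − 29.55) × 1000 = 8130 + (+370) = 8500 ft.
ISA temperature at 8500 ft = 15 − 2 × (8500/1000) = -2°C.
ISA deviation = -28 − (-2) = -26°C.
Density altitude = 8500 + 120 × (-26) = 5380 ft.

5380 ft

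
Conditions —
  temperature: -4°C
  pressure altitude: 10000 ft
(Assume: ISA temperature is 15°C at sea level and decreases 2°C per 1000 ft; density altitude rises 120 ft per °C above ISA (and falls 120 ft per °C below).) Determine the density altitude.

ISA temperature at 10000 ft = 15 − 2 × (10000/1000) = -5°C.
ISA deviation = -4 − (-5) = +1°C.
Density altitude = 10000 + 120 × (1) = 10000 + (+120) = 10120 ft.

10120 ft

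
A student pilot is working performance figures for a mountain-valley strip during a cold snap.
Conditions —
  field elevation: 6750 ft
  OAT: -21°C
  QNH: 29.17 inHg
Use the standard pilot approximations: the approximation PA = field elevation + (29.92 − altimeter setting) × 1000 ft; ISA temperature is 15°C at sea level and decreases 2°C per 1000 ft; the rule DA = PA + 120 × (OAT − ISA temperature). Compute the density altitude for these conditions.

4980 ft

Pressure altitude = 6750 + (29.92 − 29.17) × 1000 = 6750 + (+750) = 7500 ft.
ISA temperature at 7500 ft = 15 − 2 × (7500/1000) = 0°C.
ISA deviation = -21 − 0 = -21°C.
Density altitude = 7500 + 120 × (-21) = 4980 ft.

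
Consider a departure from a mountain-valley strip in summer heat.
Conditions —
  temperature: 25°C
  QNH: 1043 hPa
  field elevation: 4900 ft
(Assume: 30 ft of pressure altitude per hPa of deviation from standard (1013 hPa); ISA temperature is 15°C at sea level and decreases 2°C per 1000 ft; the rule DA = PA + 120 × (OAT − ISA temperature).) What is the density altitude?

6160 ft

Pressure altitude = 4900 + (1013 − 1043) × 30 = 4900 + (-900) = 4000 ft.
ISA temperature at 4000 ft = 15 − 2 × (4000/1000) = 7°C.
ISA deviation = 25 − 7 = +18°C.
Density altitude = 4000 + 120 × (18) = 6160 ft.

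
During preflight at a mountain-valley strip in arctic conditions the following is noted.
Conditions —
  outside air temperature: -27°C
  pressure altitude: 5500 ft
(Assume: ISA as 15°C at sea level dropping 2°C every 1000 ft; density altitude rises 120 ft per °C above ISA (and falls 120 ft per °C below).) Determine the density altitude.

ISA temperature at 5500 ft = 15 − 2 × (5500/1000) = 4°C.
ISA deviation = -27 − 4 = -31°C.
Density altitude = 5500 + 120 × (-31) = 5500 + (-3720) = 1780 ft.

1780 ft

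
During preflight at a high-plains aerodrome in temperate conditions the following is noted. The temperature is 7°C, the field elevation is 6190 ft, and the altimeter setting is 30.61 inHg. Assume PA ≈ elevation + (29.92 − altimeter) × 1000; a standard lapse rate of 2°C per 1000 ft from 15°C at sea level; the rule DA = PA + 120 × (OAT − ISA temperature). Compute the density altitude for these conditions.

5860 ft

Pressure altitude = 6190 + (29.92 − 30.61) × 1000 = 6190 + (-690) = 5500 ft.
ISA temperature at 5500 ft = 15 − 2 × (5500/1000) = 4°C.
ISA deviation = 7 − 4 = +3°C.
Density altitude = 5500 + 120 × (3) = 5860 ft.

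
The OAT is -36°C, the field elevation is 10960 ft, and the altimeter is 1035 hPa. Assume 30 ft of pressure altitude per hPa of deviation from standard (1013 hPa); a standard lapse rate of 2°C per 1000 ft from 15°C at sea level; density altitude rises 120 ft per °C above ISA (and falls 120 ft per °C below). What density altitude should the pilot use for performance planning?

6652 ft

Pressure altitude = 10960 + (1013 − 1035) × 30 = 10960 + (-660) = 10300 ft.
ISA temperature at 10300 ft = 15 − 2 × (10300/1000) = -5.6°C.
ISA deviation = -36 − (-5.6) = -30.4°C.
Density altitude = 10300 + 120 × (-30.4) = 6652 ft.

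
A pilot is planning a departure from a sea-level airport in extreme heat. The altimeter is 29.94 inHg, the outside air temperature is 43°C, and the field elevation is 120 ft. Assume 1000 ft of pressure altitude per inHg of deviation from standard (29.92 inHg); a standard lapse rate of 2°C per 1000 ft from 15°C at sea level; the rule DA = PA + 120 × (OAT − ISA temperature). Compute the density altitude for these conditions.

3484 ft

Pressure altitude = 120 + (29.92 − 29.94) × 1000 = 120 + (-20) = 100 ft.
ISA temperature at 100 ft = 15 − 2 × (100/1000) = 14.8°C.
ISA deviation = 43 − 14.8 = +28.2°C.
Density altitude = 100 + 120 × (28.2) = 3484 ft.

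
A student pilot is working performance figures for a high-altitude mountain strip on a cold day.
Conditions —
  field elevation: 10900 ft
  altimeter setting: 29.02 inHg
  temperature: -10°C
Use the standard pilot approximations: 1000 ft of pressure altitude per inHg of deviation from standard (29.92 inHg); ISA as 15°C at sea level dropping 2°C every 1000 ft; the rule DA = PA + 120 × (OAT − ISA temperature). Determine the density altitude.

Pressure altitude = 10900 + (29.92 − 29.02) × 1000 = 10900 + (+900) = 11800 ft.
ISA temperature at 11800 ft = 15 − 2 × (11800/1000) = -8.6°C.
ISA deviation = -10 − (-8.6) = -1.4°C.
Density altitude = 11800 + 120 × (-1.4) = 11632 ft.

11632 ft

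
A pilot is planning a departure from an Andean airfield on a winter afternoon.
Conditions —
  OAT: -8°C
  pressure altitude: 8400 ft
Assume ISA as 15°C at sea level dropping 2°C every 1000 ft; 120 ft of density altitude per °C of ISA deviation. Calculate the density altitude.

ISA temperature at 8400 ft = 15 − 2 × (8400/1000) = -1.8°C.
ISA deviation = -8 − (-1.8) = -6.2°C.
Density altitude = 8400 + 120 × (-6.2) = 8400 + (-744) = 7656 ft.

7656 ft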